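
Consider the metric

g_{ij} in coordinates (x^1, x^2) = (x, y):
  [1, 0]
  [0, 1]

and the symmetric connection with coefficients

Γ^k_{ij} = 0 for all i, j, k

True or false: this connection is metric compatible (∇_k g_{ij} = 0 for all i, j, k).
Using ∇_k g_{ij} = ∂_k g_{ij} - Γ^m_{ki} g_{mj} - Γ^m_{kj} g_{im}:
e.g. ∇_x g_{xy} = (0) - (0) - (0) = 0
Every component ∇_k g_{ij} vanishes: the connection is metric compatible.
True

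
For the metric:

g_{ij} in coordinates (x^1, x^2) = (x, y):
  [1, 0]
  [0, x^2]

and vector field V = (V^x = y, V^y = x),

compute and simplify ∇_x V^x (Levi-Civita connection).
Non-zero Christoffel symbols:
Γ^x_{y y} = -x
Γ^y_{x y} = 1/x
∇_x V^x = ∂_x V^x + Γ^x_{x j} V^j
  = (0) + (0)(y) + (0)(x)
  = 0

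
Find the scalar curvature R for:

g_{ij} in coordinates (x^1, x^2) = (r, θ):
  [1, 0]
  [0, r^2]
Non-zero Christoffel symbols (Γ^k_{ij} = Γ^k_{ji}):
Γ^r_{θ θ} = -r
Γ^θ_{r θ} = 1/r
Ricci tensor (R_{ij} = R^k_{ikj}): R_{rr} = 0, R_{rθ} = 0, R_{θθ} = 0
Inverse metric: g^{rr} = 1, g^{θθ} = 1/r^2
R = g^{ij} R_{ij} = (1)(0) + (1/r^2)(0) = 0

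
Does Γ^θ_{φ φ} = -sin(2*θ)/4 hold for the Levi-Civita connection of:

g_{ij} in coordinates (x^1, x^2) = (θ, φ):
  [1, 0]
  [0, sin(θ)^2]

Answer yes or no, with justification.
Γ^θ_{φ φ} = (1/2) g^{θθ} (∂_φ g_{θφ} + ∂_φ g_{θφ} - ∂_θ g_{φφ}) = (1/2)(1)((0) + (0) - (sin(2*θ))) = -sin(2*θ)/2
This differs from the proposed value -sin(2*θ)/4.
No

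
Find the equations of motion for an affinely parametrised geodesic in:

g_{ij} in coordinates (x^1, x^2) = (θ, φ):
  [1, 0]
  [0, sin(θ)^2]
Geodesic equation: d^2x^k/dλ^2 + Γ^k_{ij} (dx^i/dλ)(dx^j/dλ) = 0.
Non-zero Christoffel symbols:
Γ^θ_{φ φ} = -sin(2*θ)/2
Γ^φ_{θ φ} = 1/tan(θ)
Substituting (the symmetric pair Γ^k_{ij}, Γ^k_{ji} combines into a factor 2):
d^2θ/dλ^2 - (sin(2*θ)/2) (dφ/dλ)^2 = 0
d^2φ/dλ^2 + (2/tan(θ)) (dθ/dλ)(dφ/dλ) = 0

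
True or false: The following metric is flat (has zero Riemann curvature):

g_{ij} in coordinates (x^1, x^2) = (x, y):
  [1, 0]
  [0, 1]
All metric components are constant, so every Christoffel symbol vanishes and R^i_{jkl} = 0.
True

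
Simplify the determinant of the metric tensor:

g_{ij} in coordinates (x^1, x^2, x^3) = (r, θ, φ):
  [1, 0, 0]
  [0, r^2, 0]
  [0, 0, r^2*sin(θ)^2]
Diagonal metric: det(g) = g_{11}·g_{22}·g_{33}
= (1)·(r^2)·(r^2*sin(θ)^2)
det(g) = r^4*sin(θ)^2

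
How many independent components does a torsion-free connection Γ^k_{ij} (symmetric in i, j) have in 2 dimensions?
Γ^k_{ij} has n choices for the upper index and n(n+1)/2 independent symmetric lower index pairs.
Total = 2 × 2×3/2 = 2 × 3 = 6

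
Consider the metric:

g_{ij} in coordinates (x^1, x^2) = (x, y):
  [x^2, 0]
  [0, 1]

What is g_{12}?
With x^1 = x, x^2 = y, g_{12} = g_{xy} is the row-1, column-2 entry of the matrix.
g_{12} = 0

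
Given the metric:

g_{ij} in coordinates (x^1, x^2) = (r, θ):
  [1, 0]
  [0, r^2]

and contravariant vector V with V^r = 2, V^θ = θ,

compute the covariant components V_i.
V_i = g_{ij} V^j:
V_r = (1)(2) + (0)(θ) = 2
V_θ = (0)(2) + (r^2)(θ) = r^2*θ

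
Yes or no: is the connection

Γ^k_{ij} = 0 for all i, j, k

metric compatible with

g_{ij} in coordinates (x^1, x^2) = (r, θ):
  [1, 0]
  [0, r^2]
Using ∇_k g_{ij} = ∂_k g_{ij} - Γ^m_{ki} g_{mj} - Γ^m_{kj} g_{im}:
∇_r g_{θθ} = (2*r) - (0) - (0) = 2*r ≠ 0
So the connection is not metric compatible (it is not the Levi-Civita connection).
No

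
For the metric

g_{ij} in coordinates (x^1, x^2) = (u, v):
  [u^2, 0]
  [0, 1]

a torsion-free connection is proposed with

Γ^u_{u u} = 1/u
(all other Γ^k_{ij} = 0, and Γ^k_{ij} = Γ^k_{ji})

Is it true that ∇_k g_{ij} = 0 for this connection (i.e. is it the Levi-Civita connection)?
Using ∇_k g_{ij} = ∂_k g_{ij} - Γ^m_{ki} g_{mj} - Γ^m_{kj} g_{im}:
e.g. ∇_u g_{uu} = (2*u) - (u) - (u) = 0
Every component ∇_k g_{ij} vanishes: the connection is metric compatible.
Yes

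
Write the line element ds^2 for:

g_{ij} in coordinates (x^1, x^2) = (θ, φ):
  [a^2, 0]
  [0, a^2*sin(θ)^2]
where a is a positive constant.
ds^2 = g_{ij} dx^i dx^j; only the non-zero components contribute.
ds^2 = a^2 dθ^2 + a^2*sin(θ)^2 dφ^2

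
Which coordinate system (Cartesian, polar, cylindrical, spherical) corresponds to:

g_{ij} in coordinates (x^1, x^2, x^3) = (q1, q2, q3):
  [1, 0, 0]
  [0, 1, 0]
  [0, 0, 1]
All components are constant and the metric is the identity, i.e. orthonormal rectilinear coordinates.
Cartesian (3D) coordinates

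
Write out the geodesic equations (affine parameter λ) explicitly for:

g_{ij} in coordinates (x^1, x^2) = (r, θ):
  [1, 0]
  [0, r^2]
Geodesic equation: d^2x^k/dλ^2 + Γ^k_{ij} (dx^i/dλ)(dx^j/dλ) = 0.
Non-zero Christoffel symbols:
Γ^r_{θ θ} = -r
Γ^θ_{r θ} = 1/r
Substituting (the symmetric pair Γ^k_{ij}, Γ^k_{ji} combines into a factor 2):
d^2r/dλ^2 - r (dθ/dλ)^2 = 0
d^2θ/dλ^2 + (2/r) (dr/dλ)(dθ/dλ) = 0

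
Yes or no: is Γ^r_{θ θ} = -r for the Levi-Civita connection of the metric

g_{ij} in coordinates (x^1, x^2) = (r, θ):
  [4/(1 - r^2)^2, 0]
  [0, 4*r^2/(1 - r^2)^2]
Γ^r_{θ θ} = (1/2) g^{rr} (∂_θ g_{rθ} + ∂_θ g_{rθ} - ∂_r g_{θθ}) = (1/2)((1 - r^2)^2/4)((0) + (0) - (-8*(r^3 + r)/(r^2 - 1)^3)) = (r^3 + r)/(r^2 - 1)
This differs from the proposed value -r.
No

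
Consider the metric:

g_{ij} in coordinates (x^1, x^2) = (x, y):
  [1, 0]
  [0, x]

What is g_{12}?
With x^1 = x, x^2 = y, g_{12} = g_{xy} is the row-1, column-2 entry of the matrix.
g_{12} = 0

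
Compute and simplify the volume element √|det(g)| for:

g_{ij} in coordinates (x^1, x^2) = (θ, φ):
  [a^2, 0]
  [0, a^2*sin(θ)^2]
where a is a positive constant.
det(g) = a^4*sin(θ)^2
√|det(g)| = a^2*sin(θ) (taking 0 < θ < π so that |sin(θ)| = sin(θ))
Volume element: dV = a^2*sin(θ) dθ dφ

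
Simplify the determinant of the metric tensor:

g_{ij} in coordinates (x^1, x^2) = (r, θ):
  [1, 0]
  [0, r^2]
For a 2×2 metric: det(g) = g_{11}·g_{22} - g_{12}·g_{21}
= (1)·(r^2) - (0)·(0)
= r^2 - 0
det(g) = r^2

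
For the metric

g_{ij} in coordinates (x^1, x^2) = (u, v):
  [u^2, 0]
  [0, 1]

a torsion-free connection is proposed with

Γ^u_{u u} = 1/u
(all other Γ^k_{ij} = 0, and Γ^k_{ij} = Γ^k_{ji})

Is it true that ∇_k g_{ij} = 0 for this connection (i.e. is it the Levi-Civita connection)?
Using ∇_k g_{ij} = ∂_k g_{ij} - Γ^m_{ki} g_{mj} - Γ^m_{kj} g_{im}:
e.g. ∇_u g_{uu} = (2*u) - (u) - (u) = 0
Every component ∇_k g_{ij} vanishes: the connection is metric compatible.
Yes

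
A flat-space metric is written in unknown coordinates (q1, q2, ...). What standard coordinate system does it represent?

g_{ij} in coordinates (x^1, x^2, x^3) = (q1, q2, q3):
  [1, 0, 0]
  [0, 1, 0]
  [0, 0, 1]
All components are constant and the metric is the identity, i.e. orthonormal rectilinear coordinates.
Cartesian (3D) coordinates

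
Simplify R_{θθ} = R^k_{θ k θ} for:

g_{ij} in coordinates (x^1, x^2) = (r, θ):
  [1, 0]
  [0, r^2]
Non-zero Christoffel symbols (Γ^k_{ij} = Γ^k_{ji}):
Γ^r_{θ θ} = -r
Γ^θ_{r θ} = 1/r
R^r_{θ r θ} = ∂_r Γ^r_{θ θ} - ∂_θ Γ^r_{θ r} + Γ^r_{r m} Γ^m_{θ θ} - Γ^r_{θ m} Γ^m_{θ r}
  = (-1) - (0) + (0) - (-1) = 0
R^θ_{θ θ θ} = 0 (a repeated index in an antisymmetric pair)
R_{θθ} = R^r_{θ r θ} + R^θ_{θ θ θ} = (0) + (0) = 0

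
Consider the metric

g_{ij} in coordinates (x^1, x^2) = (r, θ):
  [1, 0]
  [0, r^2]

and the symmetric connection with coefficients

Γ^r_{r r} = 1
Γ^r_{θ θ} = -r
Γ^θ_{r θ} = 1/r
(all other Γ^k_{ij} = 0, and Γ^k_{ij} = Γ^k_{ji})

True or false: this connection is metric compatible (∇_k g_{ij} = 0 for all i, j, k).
Using ∇_k g_{ij} = ∂_k g_{ij} - Γ^m_{ki} g_{mj} - Γ^m_{kj} g_{im}:
∇_r g_{rr} = (0) - (1) - (1) = -2 ≠ 0
So the connection is not metric compatible (it is not the Levi-Civita connection).
False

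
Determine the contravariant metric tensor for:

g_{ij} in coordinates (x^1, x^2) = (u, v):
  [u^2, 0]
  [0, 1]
The metric is diagonal, so g^{ij} is diagonal with entries 1/g_{ii}: diag(1/(u^2), 1).
g^{ij}:
  [1/u^2, 0]
  [0, 1]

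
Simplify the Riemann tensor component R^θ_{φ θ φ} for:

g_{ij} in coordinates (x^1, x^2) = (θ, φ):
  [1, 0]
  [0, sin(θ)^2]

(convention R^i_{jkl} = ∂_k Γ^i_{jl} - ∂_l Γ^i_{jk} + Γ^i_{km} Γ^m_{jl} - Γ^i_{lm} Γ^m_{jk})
Non-zero Christoffel symbols (Γ^k_{ij} = Γ^k_{ji}):
Γ^θ_{φ φ} = -sin(2*θ)/2
Γ^φ_{θ φ} = 1/tan(θ)
R^θ_{φ θ φ} = ∂_θ Γ^θ_{φ φ} - ∂_φ Γ^θ_{φ θ} + Γ^θ_{θ m} Γ^m_{φ φ} - Γ^θ_{φ m} Γ^m_{φ θ}
  = (-cos(2*θ)) - (0) + (0) - (-cos(θ)^2) = sin(θ)^2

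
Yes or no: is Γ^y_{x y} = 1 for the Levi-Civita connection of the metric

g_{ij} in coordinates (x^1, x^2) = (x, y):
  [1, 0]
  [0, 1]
Γ^y_{x y} = (1/2) g^{yy} (∂_x g_{yy} + ∂_y g_{yx} - ∂_y g_{xy}) = (1/2)(1)((0) + (0) - (0)) = 0
This differs from the proposed value 1.
No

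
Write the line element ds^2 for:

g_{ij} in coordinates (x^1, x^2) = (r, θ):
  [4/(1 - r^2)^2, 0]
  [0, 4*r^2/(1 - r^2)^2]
ds^2 = g_{ij} dx^i dx^j; only the non-zero components contribute.
ds^2 = (4/(1 - r^2)^2) dr^2 + (4*r^2/(1 - r^2)^2) dθ^2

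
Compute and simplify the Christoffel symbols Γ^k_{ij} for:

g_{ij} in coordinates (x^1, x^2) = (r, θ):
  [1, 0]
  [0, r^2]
Using Γ^k_{ij} = (1/2) g^{km} (∂_i g_{mj} + ∂_j g_{mi} - ∂_m g_{ij}); the metric is diagonal, so only the m = k term contributes.
Non-zero symbols (using the symmetry Γ^k_{ij} = Γ^k_{ji}):
Γ^r_{θ θ} = (1/2) g^{rr} (∂_θ g_{rθ} + ∂_θ g_{rθ} - ∂_r g_{θθ}) = (1/2)(1)((0) + (0) - (2*r)) = -r
Γ^θ_{r θ} = (1/2) g^{θθ} (∂_r g_{θθ} + ∂_θ g_{θr} - ∂_θ g_{rθ}) = (1/2)(1/r^2)((2*r) + (0) - (0)) = 1/r
All other Christoffel symbols are zero.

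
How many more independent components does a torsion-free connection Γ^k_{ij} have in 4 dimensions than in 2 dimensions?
Independent components in n dimensions: n × n(n+1)/2 = n^2(n+1)/2.
4D: 4 × 10 = 40
2D: 2 × 3 = 6
Difference = 40 - 6 = 34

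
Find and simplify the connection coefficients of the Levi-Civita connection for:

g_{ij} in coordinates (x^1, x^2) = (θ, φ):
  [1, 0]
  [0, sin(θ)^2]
Using Γ^k_{ij} = (1/2) g^{km} (∂_i g_{mj} + ∂_j g_{mi} - ∂_m g_{ij}); the metric is diagonal, so only the m = k term contributes.
Non-zero symbols (using the symmetry Γ^k_{ij} = Γ^k_{ji}):
Γ^θ_{φ φ} = (1/2) g^{θθ} (∂_φ g_{θφ} + ∂_φ g_{θφ} - ∂_θ g_{φφ}) = (1/2)(1)((0) + (0) - (sin(2*θ))) = -sin(2*θ)/2
Γ^φ_{θ φ} = (1/2) g^{φφ} (∂_θ g_{φφ} + ∂_φ g_{φθ} - ∂_φ g_{θφ}) = (1/2)(1/sin(θ)^2)((sin(2*θ)) + (0) - (0)) = 1/tan(θ)
All other Christoffel symbols are zero.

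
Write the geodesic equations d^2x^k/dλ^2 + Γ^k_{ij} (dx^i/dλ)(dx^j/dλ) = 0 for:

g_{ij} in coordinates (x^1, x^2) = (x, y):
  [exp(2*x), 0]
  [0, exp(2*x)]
Geodesic equation: d^2x^k/dλ^2 + Γ^k_{ij} (dx^i/dλ)(dx^j/dλ) = 0.
Non-zero Christoffel symbols:
Γ^x_{x x} = 1
Γ^x_{y y} = -1
Γ^y_{x y} = 1
Substituting (the symmetric pair Γ^k_{ij}, Γ^k_{ji} combines into a factor 2):
d^2x/dλ^2 + (dx/dλ)^2 - (dy/dλ)^2 = 0
d^2y/dλ^2 + 2 (dx/dλ)(dy/dλ) = 0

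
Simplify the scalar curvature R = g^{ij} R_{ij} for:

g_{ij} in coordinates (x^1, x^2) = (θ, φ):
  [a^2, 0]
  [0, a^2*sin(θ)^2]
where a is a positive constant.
Non-zero Christoffel symbols (Γ^k_{ij} = Γ^k_{ji}):
Γ^θ_{φ φ} = -sin(2*θ)/2
Γ^φ_{θ φ} = 1/tan(θ)
Ricci tensor (R_{ij} = R^k_{ikj}): R_{θθ} = 1, R_{θφ} = 0, R_{φφ} = sin(θ)^2
Inverse metric: g^{θθ} = 1/a^2, g^{φφ} = 1/(a^2*sin(θ)^2)
R = g^{ij} R_{ij} = (1/a^2)(1) + (1/(a^2*sin(θ)^2))(sin(θ)^2) = 2/a^2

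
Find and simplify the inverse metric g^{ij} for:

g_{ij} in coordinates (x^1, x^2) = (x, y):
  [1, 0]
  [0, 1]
The metric is diagonal, so g^{ij} is diagonal with entries 1/g_{ii}: diag(1, 1).
g^{ij}:
  [1, 0]
  [0, 1]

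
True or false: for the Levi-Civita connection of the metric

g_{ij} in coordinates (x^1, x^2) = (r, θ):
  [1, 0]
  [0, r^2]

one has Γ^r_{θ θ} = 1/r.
Γ^r_{θ θ} = (1/2) g^{rr} (∂_θ g_{rθ} + ∂_θ g_{rθ} - ∂_r g_{θθ}) = (1/2)(1)((0) + (0) - (2*r)) = -r
This differs from the proposed value 1/r.
False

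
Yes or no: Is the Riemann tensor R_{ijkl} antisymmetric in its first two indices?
R_{ijkl} = -R_{jikl} (follows from metric compatibility).
Yes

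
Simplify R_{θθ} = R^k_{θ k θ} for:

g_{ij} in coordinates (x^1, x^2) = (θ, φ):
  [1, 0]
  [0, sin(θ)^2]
Non-zero Christoffel symbols (Γ^k_{ij} = Γ^k_{ji}):
Γ^θ_{φ φ} = -sin(2*θ)/2
Γ^φ_{θ φ} = 1/tan(θ)
R^θ_{θ θ θ} = 0 (a repeated index in an antisymmetric pair)
R^φ_{θ φ θ} = ∂_φ Γ^φ_{θ θ} - ∂_θ Γ^φ_{θ φ} + Γ^φ_{φ m} Γ^m_{θ θ} - Γ^φ_{θ m} Γ^m_{θ φ}
  = (0) - (-1/sin(θ)^2) + (0) - (1/tan(θ)^2) = 1
R_{θθ} = R^θ_{θ θ θ} + R^φ_{θ φ θ} = (0) + (1) = 1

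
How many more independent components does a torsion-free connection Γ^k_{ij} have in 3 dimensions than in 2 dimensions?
Independent components in n dimensions: n × n(n+1)/2 = n^2(n+1)/2.
3D: 3 × 6 = 18
2D: 2 × 3 = 6
Difference = 18 - 6 = 12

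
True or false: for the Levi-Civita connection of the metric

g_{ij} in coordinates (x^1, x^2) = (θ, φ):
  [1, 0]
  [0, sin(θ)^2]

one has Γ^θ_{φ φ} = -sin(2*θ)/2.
Γ^θ_{φ φ} = (1/2) g^{θθ} (∂_φ g_{θφ} + ∂_φ g_{θφ} - ∂_θ g_{φφ}) = (1/2)(1)((0) + (0) - (sin(2*θ))) = -sin(2*θ)/2
This equals the proposed value -sin(2*θ)/2.
True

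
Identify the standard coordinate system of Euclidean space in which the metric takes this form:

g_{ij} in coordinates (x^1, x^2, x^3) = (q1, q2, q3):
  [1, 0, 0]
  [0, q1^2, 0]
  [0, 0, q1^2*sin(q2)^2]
The line element ds^2 = dq1^2 + q1^2 dq2^2 + q1^2 sin(q2)^2 dq3^2 is dr^2 + r^2 dθ^2 + r^2 sin(θ)^2 dφ^2 with q1 = r, q2 = θ, q3 = φ.
spherical coordinates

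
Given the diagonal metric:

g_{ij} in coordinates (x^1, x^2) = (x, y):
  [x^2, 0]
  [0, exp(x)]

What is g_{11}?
With x^1 = x, x^2 = y, g_{11} = g_{xx} is the row-1, column-1 entry of the matrix.
g_{11} = x^2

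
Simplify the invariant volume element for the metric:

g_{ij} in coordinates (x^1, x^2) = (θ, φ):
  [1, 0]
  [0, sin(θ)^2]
det(g) = sin(θ)^2
√|det(g)| = sin(θ) (taking 0 < θ < π so that |sin(θ)| = sin(θ))
Volume element: dV = sin(θ) dθ dφ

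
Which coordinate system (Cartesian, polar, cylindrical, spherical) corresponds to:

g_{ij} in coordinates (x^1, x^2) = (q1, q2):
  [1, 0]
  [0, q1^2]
The line element ds^2 = dq1^2 + q1^2 dq2^2 is dr^2 + r^2 dθ^2 with q1 = r, q2 = θ.
polar coordinates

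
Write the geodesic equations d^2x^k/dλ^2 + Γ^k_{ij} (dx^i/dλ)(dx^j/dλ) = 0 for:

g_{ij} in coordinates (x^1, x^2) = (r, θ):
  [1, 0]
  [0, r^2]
Geodesic equation: d^2x^k/dλ^2 + Γ^k_{ij} (dx^i/dλ)(dx^j/dλ) = 0.
Non-zero Christoffel symbols:
Γ^r_{θ θ} = -r
Γ^θ_{r θ} = 1/r
Substituting (the symmetric pair Γ^k_{ij}, Γ^k_{ji} combines into a factor 2):
d^2r/dλ^2 - r (dθ/dλ)^2 = 0
d^2θ/dλ^2 + (2/r) (dr/dλ)(dθ/dλ) = 0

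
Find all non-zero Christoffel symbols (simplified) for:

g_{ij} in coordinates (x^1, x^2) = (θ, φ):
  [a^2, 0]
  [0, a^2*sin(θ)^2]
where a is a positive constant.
Using Γ^k_{ij} = (1/2) g^{km} (∂_i g_{mj} + ∂_j g_{mi} - ∂_m g_{ij}); the metric is diagonal, so only the m = k term contributes.
Non-zero symbols (using the symmetry Γ^k_{ij} = Γ^k_{ji}):
Γ^θ_{φ φ} = (1/2) g^{θθ} (∂_φ g_{θφ} + ∂_φ g_{θφ} - ∂_θ g_{φφ}) = (1/2)(1/a^2)((0) + (0) - (a^2*sin(2*θ))) = -sin(2*θ)/2
Γ^φ_{θ φ} = (1/2) g^{φφ} (∂_θ g_{φφ} + ∂_φ g_{φθ} - ∂_φ g_{θφ}) = (1/2)(1/(a^2*sin(θ)^2))((a^2*sin(2*θ)) + (0) - (0)) = 1/tan(θ)
All other Christoffel symbols are zero.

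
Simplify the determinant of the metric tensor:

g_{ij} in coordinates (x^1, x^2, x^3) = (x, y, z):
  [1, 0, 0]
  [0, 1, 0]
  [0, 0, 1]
Diagonal metric: det(g) = g_{11}·g_{22}·g_{33}
= (1)·(1)·(1)
det(g) = 1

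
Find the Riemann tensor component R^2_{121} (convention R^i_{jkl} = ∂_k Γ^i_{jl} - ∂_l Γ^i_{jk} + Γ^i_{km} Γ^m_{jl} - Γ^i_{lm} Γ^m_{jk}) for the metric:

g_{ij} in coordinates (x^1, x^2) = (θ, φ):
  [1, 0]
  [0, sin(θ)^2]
Non-zero Christoffel symbols (Γ^k_{ij} = Γ^k_{ji}):
Γ^θ_{φ φ} = -sin(2*θ)/2
Γ^φ_{θ φ} = 1/tan(θ)
R^φ_{θ φ θ} = ∂_φ Γ^φ_{θ θ} - ∂_θ Γ^φ_{θ φ} + Γ^φ_{φ m} Γ^m_{θ θ} - Γ^φ_{θ m} Γ^m_{θ φ}
  = (0) - (-1/sin(θ)^2) + (0) - (1/tan(θ)^2) = 1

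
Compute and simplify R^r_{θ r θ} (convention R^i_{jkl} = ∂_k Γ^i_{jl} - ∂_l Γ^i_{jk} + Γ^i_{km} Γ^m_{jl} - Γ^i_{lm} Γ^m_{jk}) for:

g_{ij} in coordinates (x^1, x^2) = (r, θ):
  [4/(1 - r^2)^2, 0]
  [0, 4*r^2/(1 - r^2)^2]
Non-zero Christoffel symbols (Γ^k_{ij} = Γ^k_{ji}):
Γ^r_{r r} = 2*r/(1 - r^2)
Γ^r_{θ θ} = (r^3 + r)/(r^2 - 1)
Γ^θ_{r θ} = (-r^2 - 1)/(r^3 - r)
R^r_{θ r θ} = ∂_r Γ^r_{θ θ} - ∂_θ Γ^r_{θ r} + Γ^r_{r m} Γ^m_{θ θ} - Γ^r_{θ m} Γ^m_{θ r}
  = ((r^4 - 4*r^2 - 1)/(r^2 - 1)^2) - (0) + (-2*r^2*(r^2 + 1)/(r^2 - 1)^2) - (-(r^2 + 1)^2/(r^2 - 1)^2) = -4*r^2/(r^2 - 1)^2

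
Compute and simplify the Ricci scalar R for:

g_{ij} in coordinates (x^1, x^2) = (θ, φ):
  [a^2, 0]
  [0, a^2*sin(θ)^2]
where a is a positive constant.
Non-zero Christoffel symbols (Γ^k_{ij} = Γ^k_{ji}):
Γ^θ_{φ φ} = -sin(2*θ)/2
Γ^φ_{θ φ} = 1/tan(θ)
Ricci tensor (R_{ij} = R^k_{ikj}): R_{θθ} = 1, R_{θφ} = 0, R_{φφ} = sin(θ)^2
Inverse metric: g^{θθ} = 1/a^2, g^{φφ} = 1/(a^2*sin(θ)^2)
R = g^{ij} R_{ij} = (1/a^2)(1) + (1/(a^2*sin(θ)^2))(sin(θ)^2) = 2/a^2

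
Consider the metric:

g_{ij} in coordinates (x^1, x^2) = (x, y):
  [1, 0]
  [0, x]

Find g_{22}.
With x^1 = x, x^2 = y, g_{22} = g_{yy} is the row-2, column-2 entry of the matrix.
g_{22} = x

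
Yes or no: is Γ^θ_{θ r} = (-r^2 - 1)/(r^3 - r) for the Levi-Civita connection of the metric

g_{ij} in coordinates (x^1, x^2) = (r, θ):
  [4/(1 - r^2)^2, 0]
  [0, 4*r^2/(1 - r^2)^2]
Γ^θ_{θ r} = (1/2) g^{θθ} (∂_θ g_{θr} + ∂_r g_{θθ} - ∂_θ g_{θr}) = (1/2)((1 - r^2)^2/(4*r^2))((0) + (-8*(r^3 + r)/(r^2 - 1)^3) - (0)) = (-r^2 - 1)/(r^3 - r)
This equals the proposed value (-r^2 - 1)/(r^3 - r).
Yes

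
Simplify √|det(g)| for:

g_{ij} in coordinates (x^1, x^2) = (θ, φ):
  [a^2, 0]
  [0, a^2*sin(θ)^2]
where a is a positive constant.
det(g) = a^4*sin(θ)^2
√|det(g)| = a^2*sin(θ) (taking 0 < θ < π so that |sin(θ)| = sin(θ))
Volume element: dV = a^2*sin(θ) dθ dφ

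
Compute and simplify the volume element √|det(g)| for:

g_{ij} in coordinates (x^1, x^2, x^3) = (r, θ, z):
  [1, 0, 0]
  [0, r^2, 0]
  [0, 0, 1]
det(g) = r^2
√|det(g)| = r
Volume element: dV = r dr dθ dz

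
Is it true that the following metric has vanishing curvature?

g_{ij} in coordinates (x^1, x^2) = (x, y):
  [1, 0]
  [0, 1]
All metric components are constant, so every Christoffel symbol vanishes and R^i_{jkl} = 0.
Yes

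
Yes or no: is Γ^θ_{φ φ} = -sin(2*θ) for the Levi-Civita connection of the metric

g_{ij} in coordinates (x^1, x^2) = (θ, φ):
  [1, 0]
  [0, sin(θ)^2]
Γ^θ_{φ φ} = (1/2) g^{θθ} (∂_φ g_{θφ} + ∂_φ g_{θφ} - ∂_θ g_{φφ}) = (1/2)(1)((0) + (0) - (sin(2*θ))) = -sin(2*θ)/2
This differs from the proposed value -sin(2*θ).
No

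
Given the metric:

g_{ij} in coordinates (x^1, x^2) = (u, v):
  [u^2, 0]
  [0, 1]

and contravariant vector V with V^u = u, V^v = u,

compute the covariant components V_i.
V_i = g_{ij} V^j:
V_u = (u^2)(u) + (0)(u) = u^3
V_v = (0)(u) + (1)(u) = u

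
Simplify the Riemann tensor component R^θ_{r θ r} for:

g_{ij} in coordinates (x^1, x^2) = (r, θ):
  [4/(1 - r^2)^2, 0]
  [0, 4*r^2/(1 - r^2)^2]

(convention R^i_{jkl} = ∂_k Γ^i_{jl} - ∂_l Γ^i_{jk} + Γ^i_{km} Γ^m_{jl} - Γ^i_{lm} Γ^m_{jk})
Non-zero Christoffel symbols (Γ^k_{ij} = Γ^k_{ji}):
Γ^r_{r r} = 2*r/(1 - r^2)
Γ^r_{θ θ} = (r^3 + r)/(r^2 - 1)
Γ^θ_{r θ} = (-r^2 - 1)/(r^3 - r)
R^θ_{r θ r} = ∂_θ Γ^θ_{r r} - ∂_r Γ^θ_{r θ} + Γ^θ_{θ m} Γ^m_{r r} - Γ^θ_{r m} Γ^m_{r θ}
  = (0) - ((r^4 + 4*r^2 - 1)/(r^3 - r)^2) + (2*(r^2 + 1)/(r^2 - 1)^2) - ((r^2 + 1)^2/(r^3 - r)^2) = -4/(r^2 - 1)^2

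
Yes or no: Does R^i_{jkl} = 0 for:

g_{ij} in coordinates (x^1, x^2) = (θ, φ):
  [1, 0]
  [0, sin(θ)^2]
Non-zero Christoffel symbols:
Γ^θ_{φ φ} = -sin(2*θ)/2
Γ^φ_{θ φ} = 1/tan(θ)
Ricci tensor: R_{θθ} = 1, R_{θφ} = 0, R_{φφ} = sin(θ)^2
The Ricci tensor is non-zero, so the Riemann tensor is non-zero: not flat.
No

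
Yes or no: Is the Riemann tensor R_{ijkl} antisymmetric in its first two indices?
R_{ijkl} = -R_{jikl} (follows from metric compatibility).
Yes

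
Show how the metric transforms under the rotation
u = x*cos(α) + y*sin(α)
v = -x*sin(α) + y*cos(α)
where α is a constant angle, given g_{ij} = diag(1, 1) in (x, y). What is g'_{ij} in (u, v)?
Invert the transformation: x = u*cos(α) - v*sin(α), y = u*sin(α) + v*cos(α)
g'_{ij} = (∂x^k/∂x'^i)(∂x^l/∂x'^j) g_{kl}; with g_{kl} = δ_{kl} this is Σ_k (∂x^k/∂x'^i)(∂x^k/∂x'^j).
Jacobian: ∂x/∂u = cos(α), ∂x/∂v = -sin(α), ∂y/∂u = sin(α), ∂y/∂v = cos(α)
g'_{uu} = (cos(α))(cos(α)) + (sin(α))(sin(α)) = 1
g'_{uv} = (cos(α))(-sin(α)) + (sin(α))(cos(α)) = 0
g'_{vv} = (-sin(α))(-sin(α)) + (cos(α))(cos(α)) = 1
g'_{ij} = diag(1, 1)
The Euclidean metric is invariant under rotations.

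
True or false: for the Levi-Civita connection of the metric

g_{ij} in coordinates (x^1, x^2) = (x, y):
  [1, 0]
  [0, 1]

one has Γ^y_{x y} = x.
Γ^y_{x y} = (1/2) g^{yy} (∂_x g_{yy} + ∂_y g_{yx} - ∂_y g_{xy}) = (1/2)(1)((0) + (0) - (0)) = 0
This differs from the proposed value x.
False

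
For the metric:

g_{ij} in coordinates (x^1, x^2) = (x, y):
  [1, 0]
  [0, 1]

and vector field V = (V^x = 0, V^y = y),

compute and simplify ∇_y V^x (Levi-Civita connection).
All Christoffel symbols are zero.
∇_y V^x = ∂_y V^x + Γ^x_{y j} V^j
  = (0) + (0)(0) + (0)(y)
  = 0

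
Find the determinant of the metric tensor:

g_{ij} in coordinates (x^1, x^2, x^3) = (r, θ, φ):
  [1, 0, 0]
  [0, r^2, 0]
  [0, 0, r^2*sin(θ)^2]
Diagonal metric: det(g) = g_{11}·g_{22}·g_{33}
= (1)·(r^2)·(r^2*sin(θ)^2)
det(g) = r^4*sin(θ)^2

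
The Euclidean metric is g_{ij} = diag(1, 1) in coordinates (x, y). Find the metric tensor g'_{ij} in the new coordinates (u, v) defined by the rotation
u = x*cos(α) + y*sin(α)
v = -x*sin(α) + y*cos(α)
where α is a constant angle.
Invert the transformation: x = u*cos(α) - v*sin(α), y = u*sin(α) + v*cos(α)
g'_{ij} = (∂x^k/∂x'^i)(∂x^l/∂x'^j) g_{kl}; with g_{kl} = δ_{kl} this is Σ_k (∂x^k/∂x'^i)(∂x^k/∂x'^j).
Jacobian: ∂x/∂u = cos(α), ∂x/∂v = -sin(α), ∂y/∂u = sin(α), ∂y/∂v = cos(α)
g'_{uu} = (cos(α))(cos(α)) + (sin(α))(sin(α)) = 1
g'_{uv} = (cos(α))(-sin(α)) + (sin(α))(cos(α)) = 0
g'_{vv} = (-sin(α))(-sin(α)) + (cos(α))(cos(α)) = 1
g'_{ij} = diag(1, 1)
The Euclidean metric is invariant under rotations.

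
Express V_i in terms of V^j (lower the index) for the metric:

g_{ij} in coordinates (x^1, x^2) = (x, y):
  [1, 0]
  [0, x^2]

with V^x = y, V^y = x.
V_i = g_{ij} V^j:
V_x = (1)(y) + (0)(x) = y
V_y = (0)(y) + (x^2)(x) = x^3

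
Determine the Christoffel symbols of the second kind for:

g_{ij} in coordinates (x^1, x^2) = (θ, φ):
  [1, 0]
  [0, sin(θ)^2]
Using Γ^k_{ij} = (1/2) g^{km} (∂_i g_{mj} + ∂_j g_{mi} - ∂_m g_{ij}); the metric is diagonal, so only the m = k term contributes.
Non-zero symbols (using the symmetry Γ^k_{ij} = Γ^k_{ji}):
Γ^θ_{φ φ} = (1/2) g^{θθ} (∂_φ g_{θφ} + ∂_φ g_{θφ} - ∂_θ g_{φφ}) = (1/2)(1)((0) + (0) - (sin(2*θ))) = -sin(2*θ)/2
Γ^φ_{θ φ} = (1/2) g^{φφ} (∂_θ g_{φφ} + ∂_φ g_{φθ} - ∂_φ g_{θφ}) = (1/2)(1/sin(θ)^2)((sin(2*θ)) + (0) - (0)) = 1/tan(θ)
All other Christoffel symbols are zero.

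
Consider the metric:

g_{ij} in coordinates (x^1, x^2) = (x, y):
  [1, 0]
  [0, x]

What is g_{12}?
With x^1 = x, x^2 = y, g_{12} = g_{xy} is the row-1, column-2 entry of the matrix.
g_{12} = 0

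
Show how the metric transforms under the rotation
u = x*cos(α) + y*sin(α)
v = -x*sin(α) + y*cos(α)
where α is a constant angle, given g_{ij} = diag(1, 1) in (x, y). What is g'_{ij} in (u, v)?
Invert the transformation: x = u*cos(α) - v*sin(α), y = u*sin(α) + v*cos(α)
g'_{ij} = (∂x^k/∂x'^i)(∂x^l/∂x'^j) g_{kl}; with g_{kl} = δ_{kl} this is Σ_k (∂x^k/∂x'^i)(∂x^k/∂x'^j).
Jacobian: ∂x/∂u = cos(α), ∂x/∂v = -sin(α), ∂y/∂u = sin(α), ∂y/∂v = cos(α)
g'_{uu} = (cos(α))(cos(α)) + (sin(α))(sin(α)) = 1
g'_{uv} = (cos(α))(-sin(α)) + (sin(α))(cos(α)) = 0
g'_{vv} = (-sin(α))(-sin(α)) + (cos(α))(cos(α)) = 1
g'_{ij} = diag(1, 1)
The Euclidean metric is invariant under rotations.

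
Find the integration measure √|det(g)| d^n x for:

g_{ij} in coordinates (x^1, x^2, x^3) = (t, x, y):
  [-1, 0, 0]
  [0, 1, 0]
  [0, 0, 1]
det(g) = -1
√|det(g)| = 1
Volume element: dV = 1 dt dx dy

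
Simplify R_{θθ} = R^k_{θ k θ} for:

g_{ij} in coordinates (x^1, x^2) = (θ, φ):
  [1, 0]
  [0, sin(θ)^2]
Non-zero Christoffel symbols (Γ^k_{ij} = Γ^k_{ji}):
Γ^θ_{φ φ} = -sin(2*θ)/2
Γ^φ_{θ φ} = 1/tan(θ)
R^θ_{θ θ θ} = 0 (a repeated index in an antisymmetric pair)
R^φ_{θ φ θ} = ∂_φ Γ^φ_{θ θ} - ∂_θ Γ^φ_{θ φ} + Γ^φ_{φ m} Γ^m_{θ θ} - Γ^φ_{θ m} Γ^m_{θ φ}
  = (0) - (-1/sin(θ)^2) + (0) - (1/tan(θ)^2) = 1
R_{θθ} = R^θ_{θ θ θ} + R^φ_{θ φ θ} = (0) + (1) = 1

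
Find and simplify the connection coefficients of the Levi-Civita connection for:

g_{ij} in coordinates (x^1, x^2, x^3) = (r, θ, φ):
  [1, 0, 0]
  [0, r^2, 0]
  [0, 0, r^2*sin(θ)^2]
Using Γ^k_{ij} = (1/2) g^{km} (∂_i g_{mj} + ∂_j g_{mi} - ∂_m g_{ij}); the metric is diagonal, so only the m = k term contributes.
Non-zero symbols (using the symmetry Γ^k_{ij} = Γ^k_{ji}):
Γ^r_{θ θ} = (1/2) g^{rr} (∂_θ g_{rθ} + ∂_θ g_{rθ} - ∂_r g_{θθ}) = (1/2)(1)((0) + (0) - (2*r)) = -r
Γ^r_{φ φ} = (1/2) g^{rr} (∂_φ g_{rφ} + ∂_φ g_{rφ} - ∂_r g_{φφ}) = (1/2)(1)((0) + (0) - (2*r*sin(θ)^2)) = -r*sin(θ)^2
Γ^θ_{r θ} = (1/2) g^{θθ} (∂_r g_{θθ} + ∂_θ g_{θr} - ∂_θ g_{rθ}) = (1/2)(1/r^2)((2*r) + (0) - (0)) = 1/r
Γ^θ_{φ φ} = (1/2) g^{θθ} (∂_φ g_{θφ} + ∂_φ g_{θφ} - ∂_θ g_{φφ}) = (1/2)(1/r^2)((0) + (0) - (r^2*sin(2*θ))) = -sin(2*θ)/2
Γ^φ_{r φ} = (1/2) g^{φφ} (∂_r g_{φφ} + ∂_φ g_{φr} - ∂_φ g_{rφ}) = (1/2)(1/(r^2*sin(θ)^2))((2*r*sin(θ)^2) + (0) - (0)) = 1/r
Γ^φ_{θ φ} = (1/2) g^{φφ} (∂_θ g_{φφ} + ∂_φ g_{φθ} - ∂_φ g_{θφ}) = (1/2)(1/(r^2*sin(θ)^2))((r^2*sin(2*θ)) + (0) - (0)) = 1/tan(θ)
All other Christoffel symbols are zero.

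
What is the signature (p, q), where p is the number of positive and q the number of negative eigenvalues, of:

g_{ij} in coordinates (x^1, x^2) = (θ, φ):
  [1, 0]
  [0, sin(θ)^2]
The metric is diagonal, so its eigenvalues are the diagonal entries: 1, sin(θ)^2 (at a generic point, where coordinate-dependent entries are positive).
2 positive, 0 negative.
(2, 0) - Riemannian (positive definite)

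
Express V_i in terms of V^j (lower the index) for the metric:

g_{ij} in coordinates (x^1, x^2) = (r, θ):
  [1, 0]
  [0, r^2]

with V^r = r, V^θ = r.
V_i = g_{ij} V^j:
V_r = (1)(r) + (0)(r) = r
V_θ = (0)(r) + (r^2)(r) = r^3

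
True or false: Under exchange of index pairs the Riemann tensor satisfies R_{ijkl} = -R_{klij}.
The pair-exchange symmetry has a plus sign: R_{ijkl} = +R_{klij}.
False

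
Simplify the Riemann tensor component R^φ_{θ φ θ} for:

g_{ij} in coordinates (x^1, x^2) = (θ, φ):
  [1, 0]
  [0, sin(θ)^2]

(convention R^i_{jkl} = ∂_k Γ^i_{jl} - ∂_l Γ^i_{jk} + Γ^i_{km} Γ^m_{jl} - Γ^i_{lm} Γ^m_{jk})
Non-zero Christoffel symbols (Γ^k_{ij} = Γ^k_{ji}):
Γ^θ_{φ φ} = -sin(2*θ)/2
Γ^φ_{θ φ} = 1/tan(θ)
R^φ_{θ φ θ} = ∂_φ Γ^φ_{θ θ} - ∂_θ Γ^φ_{θ φ} + Γ^φ_{φ m} Γ^m_{θ θ} - Γ^φ_{θ m} Γ^m_{θ φ}
  = (0) - (-1/sin(θ)^2) + (0) - (1/tan(θ)^2) = 1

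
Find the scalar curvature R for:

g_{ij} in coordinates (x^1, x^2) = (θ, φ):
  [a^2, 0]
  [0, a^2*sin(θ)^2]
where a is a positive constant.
Non-zero Christoffel symbols (Γ^k_{ij} = Γ^k_{ji}):
Γ^θ_{φ φ} = -sin(2*θ)/2
Γ^φ_{θ φ} = 1/tan(θ)
Ricci tensor (R_{ij} = R^k_{ikj}): R_{θθ} = 1, R_{θφ} = 0, R_{φφ} = sin(θ)^2
Inverse metric: g^{θθ} = 1/a^2, g^{φφ} = 1/(a^2*sin(θ)^2)
R = g^{ij} R_{ij} = (1/a^2)(1) + (1/(a^2*sin(θ)^2))(sin(θ)^2) = 2/a^2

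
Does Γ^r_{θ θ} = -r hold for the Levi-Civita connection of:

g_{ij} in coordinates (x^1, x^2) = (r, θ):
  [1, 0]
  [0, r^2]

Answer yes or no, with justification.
Γ^r_{θ θ} = (1/2) g^{rr} (∂_θ g_{rθ} + ∂_θ g_{rθ} - ∂_r g_{θθ}) = (1/2)(1)((0) + (0) - (2*r)) = -r
This equals the proposed value -r.
Yes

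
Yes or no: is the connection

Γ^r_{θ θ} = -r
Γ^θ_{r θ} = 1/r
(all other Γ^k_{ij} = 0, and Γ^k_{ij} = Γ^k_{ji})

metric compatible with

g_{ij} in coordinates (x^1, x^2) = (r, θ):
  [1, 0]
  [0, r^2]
Using ∇_k g_{ij} = ∂_k g_{ij} - Γ^m_{ki} g_{mj} - Γ^m_{kj} g_{im}:
e.g. ∇_r g_{θθ} = (2*r) - (r) - (r) = 0
Every component ∇_k g_{ij} vanishes: the connection is metric compatible.
Yes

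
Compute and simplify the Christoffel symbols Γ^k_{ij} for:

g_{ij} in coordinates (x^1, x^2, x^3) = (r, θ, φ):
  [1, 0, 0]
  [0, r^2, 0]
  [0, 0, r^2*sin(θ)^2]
Using Γ^k_{ij} = (1/2) g^{km} (∂_i g_{mj} + ∂_j g_{mi} - ∂_m g_{ij}); the metric is diagonal, so only the m = k term contributes.
Non-zero symbols (using the symmetry Γ^k_{ij} = Γ^k_{ji}):
Γ^r_{θ θ} = (1/2) g^{rr} (∂_θ g_{rθ} + ∂_θ g_{rθ} - ∂_r g_{θθ}) = (1/2)(1)((0) + (0) - (2*r)) = -r
Γ^r_{φ φ} = (1/2) g^{rr} (∂_φ g_{rφ} + ∂_φ g_{rφ} - ∂_r g_{φφ}) = (1/2)(1)((0) + (0) - (2*r*sin(θ)^2)) = -r*sin(θ)^2
Γ^θ_{r θ} = (1/2) g^{θθ} (∂_r g_{θθ} + ∂_θ g_{θr} - ∂_θ g_{rθ}) = (1/2)(1/r^2)((2*r) + (0) - (0)) = 1/r
Γ^θ_{φ φ} = (1/2) g^{θθ} (∂_φ g_{θφ} + ∂_φ g_{θφ} - ∂_θ g_{φφ}) = (1/2)(1/r^2)((0) + (0) - (r^2*sin(2*θ))) = -sin(2*θ)/2
Γ^φ_{r φ} = (1/2) g^{φφ} (∂_r g_{φφ} + ∂_φ g_{φr} - ∂_φ g_{rφ}) = (1/2)(1/(r^2*sin(θ)^2))((2*r*sin(θ)^2) + (0) - (0)) = 1/r
Γ^φ_{θ φ} = (1/2) g^{φφ} (∂_θ g_{φφ} + ∂_φ g_{φθ} - ∂_φ g_{θφ}) = (1/2)(1/(r^2*sin(θ)^2))((r^2*sin(2*θ)) + (0) - (0)) = 1/tan(θ)
All other Christoffel symbols are zero.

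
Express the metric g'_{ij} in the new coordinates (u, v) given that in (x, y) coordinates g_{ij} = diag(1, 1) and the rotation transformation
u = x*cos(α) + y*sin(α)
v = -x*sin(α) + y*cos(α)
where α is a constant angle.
Invert the transformation: x = u*cos(α) - v*sin(α), y = u*sin(α) + v*cos(α)
g'_{ij} = (∂x^k/∂x'^i)(∂x^l/∂x'^j) g_{kl}; with g_{kl} = δ_{kl} this is Σ_k (∂x^k/∂x'^i)(∂x^k/∂x'^j).
Jacobian: ∂x/∂u = cos(α), ∂x/∂v = -sin(α), ∂y/∂u = sin(α), ∂y/∂v = cos(α)
g'_{uu} = (cos(α))(cos(α)) + (sin(α))(sin(α)) = 1
g'_{uv} = (cos(α))(-sin(α)) + (sin(α))(cos(α)) = 0
g'_{vv} = (-sin(α))(-sin(α)) + (cos(α))(cos(α)) = 1
g'_{ij} = diag(1, 1)
The Euclidean metric is invariant under rotations.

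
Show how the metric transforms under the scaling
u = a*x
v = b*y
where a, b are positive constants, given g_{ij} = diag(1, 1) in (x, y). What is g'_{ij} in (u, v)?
Invert the transformation: x = u/a, y = v/b
g'_{ij} = (∂x^k/∂x'^i)(∂x^l/∂x'^j) g_{kl}; with g_{kl} = δ_{kl} this is Σ_k (∂x^k/∂x'^i)(∂x^k/∂x'^j).
Jacobian: ∂x/∂u = 1/a, ∂x/∂v = 0, ∂y/∂u = 0, ∂y/∂v = 1/b
g'_{uu} = (1/a)(1/a) + (0)(0) = 1/a^2
g'_{uv} = (1/a)(0) + (0)(1/b) = 0
g'_{vv} = (0)(0) + (1/b)(1/b) = 1/b^2
g'_{ij} = diag(1/a^2, 1/b^2)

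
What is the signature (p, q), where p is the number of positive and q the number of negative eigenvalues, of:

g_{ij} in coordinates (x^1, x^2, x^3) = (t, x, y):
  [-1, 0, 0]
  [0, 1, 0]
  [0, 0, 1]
The metric is diagonal, so its eigenvalues are the diagonal entries: -1, 1, 1 (at a generic point, where coordinate-dependent entries are positive).
2 positive, 1 negative.
(2, 1) - Lorentzian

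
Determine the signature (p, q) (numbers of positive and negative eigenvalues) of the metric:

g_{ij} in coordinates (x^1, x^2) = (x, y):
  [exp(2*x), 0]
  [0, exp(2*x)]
The metric is diagonal, so its eigenvalues are the diagonal entries: exp(2*x), exp(2*x) (at a generic point, where coordinate-dependent entries are positive).
2 positive, 0 negative.
(2, 0) - Riemannian (positive definite)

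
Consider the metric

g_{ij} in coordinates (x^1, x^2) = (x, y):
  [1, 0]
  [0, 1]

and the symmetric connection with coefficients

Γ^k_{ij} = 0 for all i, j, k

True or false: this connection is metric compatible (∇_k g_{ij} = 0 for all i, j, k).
Using ∇_k g_{ij} = ∂_k g_{ij} - Γ^m_{ki} g_{mj} - Γ^m_{kj} g_{im}:
e.g. ∇_x g_{yy} = (0) - (0) - (0) = 0
Every component ∇_k g_{ij} vanishes: the connection is metric compatible.
True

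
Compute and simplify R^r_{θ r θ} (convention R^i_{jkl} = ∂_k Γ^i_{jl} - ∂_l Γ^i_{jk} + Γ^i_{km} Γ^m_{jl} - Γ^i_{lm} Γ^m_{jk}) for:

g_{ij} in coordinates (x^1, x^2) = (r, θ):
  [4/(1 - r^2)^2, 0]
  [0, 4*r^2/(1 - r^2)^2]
Non-zero Christoffel symbols (Γ^k_{ij} = Γ^k_{ji}):
Γ^r_{r r} = 2*r/(1 - r^2)
Γ^r_{θ θ} = (r^3 + r)/(r^2 - 1)
Γ^θ_{r θ} = (-r^2 - 1)/(r^3 - r)
R^r_{θ r θ} = ∂_r Γ^r_{θ θ} - ∂_θ Γ^r_{θ r} + Γ^r_{r m} Γ^m_{θ θ} - Γ^r_{θ m} Γ^m_{θ r}
  = ((r^4 - 4*r^2 - 1)/(r^2 - 1)^2) - (0) + (-2*r^2*(r^2 + 1)/(r^2 - 1)^2) - (-(r^2 + 1)^2/(r^2 - 1)^2) = -4*r^2/(r^2 - 1)^2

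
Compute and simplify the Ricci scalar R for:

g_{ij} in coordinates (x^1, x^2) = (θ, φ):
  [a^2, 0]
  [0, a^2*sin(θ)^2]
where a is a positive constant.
Non-zero Christoffel symbols (Γ^k_{ij} = Γ^k_{ji}):
Γ^θ_{φ φ} = -sin(2*θ)/2
Γ^φ_{θ φ} = 1/tan(θ)
Ricci tensor (R_{ij} = R^k_{ikj}): R_{θθ} = 1, R_{θφ} = 0, R_{φφ} = sin(θ)^2
Inverse metric: g^{θθ} = 1/a^2, g^{φφ} = 1/(a^2*sin(θ)^2)
R = g^{ij} R_{ij} = (1/a^2)(1) + (1/(a^2*sin(θ)^2))(sin(θ)^2) = 2/a^2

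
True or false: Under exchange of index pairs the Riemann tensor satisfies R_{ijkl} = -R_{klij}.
The pair-exchange symmetry has a plus sign: R_{ijkl} = +R_{klij}.
False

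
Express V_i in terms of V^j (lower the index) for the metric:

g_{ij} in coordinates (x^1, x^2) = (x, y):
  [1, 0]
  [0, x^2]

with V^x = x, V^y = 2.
V_i = g_{ij} V^j:
V_x = (1)(x) + (0)(2) = x
V_y = (0)(x) + (x^2)(2) = 2*x^2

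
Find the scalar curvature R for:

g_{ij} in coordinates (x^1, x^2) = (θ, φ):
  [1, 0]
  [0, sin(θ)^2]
Non-zero Christoffel symbols (Γ^k_{ij} = Γ^k_{ji}):
Γ^θ_{φ φ} = -sin(2*θ)/2
Γ^φ_{θ φ} = 1/tan(θ)
Ricci tensor (R_{ij} = R^k_{ikj}): R_{θθ} = 1, R_{θφ} = 0, R_{φφ} = sin(θ)^2
Inverse metric: g^{θθ} = 1, g^{φφ} = 1/sin(θ)^2
R = g^{ij} R_{ij} = (1)(1) + (1/sin(θ)^2)(sin(θ)^2) = 2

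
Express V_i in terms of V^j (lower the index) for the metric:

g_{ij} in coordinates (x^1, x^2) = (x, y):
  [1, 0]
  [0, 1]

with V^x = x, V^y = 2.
V_i = g_{ij} V^j:
V_x = (1)(x) + (0)(2) = x
V_y = (0)(x) + (1)(2) = 2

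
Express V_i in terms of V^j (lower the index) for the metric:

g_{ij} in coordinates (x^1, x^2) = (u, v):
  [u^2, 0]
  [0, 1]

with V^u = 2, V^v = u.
V_i = g_{ij} V^j:
V_u = (u^2)(2) + (0)(u) = 2*u^2
V_v = (0)(2) + (1)(u) = u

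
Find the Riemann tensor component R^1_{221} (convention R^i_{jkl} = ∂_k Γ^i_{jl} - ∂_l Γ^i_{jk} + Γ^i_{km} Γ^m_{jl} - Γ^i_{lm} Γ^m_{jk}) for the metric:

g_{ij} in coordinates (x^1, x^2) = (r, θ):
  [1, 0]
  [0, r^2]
Non-zero Christoffel symbols (Γ^k_{ij} = Γ^k_{ji}):
Γ^r_{θ θ} = -r
Γ^θ_{r θ} = 1/r
R^r_{θ θ r} = ∂_θ Γ^r_{θ r} - ∂_r Γ^r_{θ θ} + Γ^r_{θ m} Γ^m_{θ r} - Γ^r_{r m} Γ^m_{θ θ}
  = (0) - (-1) + (-1) - (0) = 0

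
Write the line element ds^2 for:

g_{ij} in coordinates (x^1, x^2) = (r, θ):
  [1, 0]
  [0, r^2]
ds^2 = g_{ij} dx^i dx^j; only the non-zero components contribute.
ds^2 = dr^2 + r^2 dθ^2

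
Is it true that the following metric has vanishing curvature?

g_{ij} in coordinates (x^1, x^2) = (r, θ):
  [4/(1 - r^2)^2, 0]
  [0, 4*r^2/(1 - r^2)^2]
Non-zero Christoffel symbols:
Γ^r_{r r} = 2*r/(1 - r^2)
Γ^r_{θ θ} = (r^3 + r)/(r^2 - 1)
Γ^θ_{r θ} = (-r^2 - 1)/(r^3 - r)
Ricci tensor: R_{rr} = -4/(r^2 - 1)^2, R_{rθ} = 0, R_{θθ} = -4*r^2/(r^2 - 1)^2
The Ricci tensor is non-zero, so the Riemann tensor is non-zero: not flat.
No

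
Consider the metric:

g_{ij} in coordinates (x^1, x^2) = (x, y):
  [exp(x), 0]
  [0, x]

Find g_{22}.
With x^1 = x, x^2 = y, g_{22} = g_{yy} is the row-2, column-2 entry of the matrix.
g_{22} = x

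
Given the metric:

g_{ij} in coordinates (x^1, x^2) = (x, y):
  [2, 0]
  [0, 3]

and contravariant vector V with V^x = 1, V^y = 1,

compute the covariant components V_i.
V_i = g_{ij} V^j:
V_x = (2)(1) + (0)(1) = 2
V_y = (0)(1) + (3)(1) = 3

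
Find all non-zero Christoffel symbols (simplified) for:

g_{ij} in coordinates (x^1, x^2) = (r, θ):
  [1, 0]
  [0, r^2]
Using Γ^k_{ij} = (1/2) g^{km} (∂_i g_{mj} + ∂_j g_{mi} - ∂_m g_{ij}); the metric is diagonal, so only the m = k term contributes.
Non-zero symbols (using the symmetry Γ^k_{ij} = Γ^k_{ji}):
Γ^r_{θ θ} = (1/2) g^{rr} (∂_θ g_{rθ} + ∂_θ g_{rθ} - ∂_r g_{θθ}) = (1/2)(1)((0) + (0) - (2*r)) = -r
Γ^θ_{r θ} = (1/2) g^{θθ} (∂_r g_{θθ} + ∂_θ g_{θr} - ∂_θ g_{rθ}) = (1/2)(1/r^2)((2*r) + (0) - (0)) = 1/r
All other Christoffel symbols are zero.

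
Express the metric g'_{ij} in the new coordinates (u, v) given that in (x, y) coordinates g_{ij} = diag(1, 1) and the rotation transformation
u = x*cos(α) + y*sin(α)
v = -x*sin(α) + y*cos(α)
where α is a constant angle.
Invert the transformation: x = u*cos(α) - v*sin(α), y = u*sin(α) + v*cos(α)
g'_{ij} = (∂x^k/∂x'^i)(∂x^l/∂x'^j) g_{kl}; with g_{kl} = δ_{kl} this is Σ_k (∂x^k/∂x'^i)(∂x^k/∂x'^j).
Jacobian: ∂x/∂u = cos(α), ∂x/∂v = -sin(α), ∂y/∂u = sin(α), ∂y/∂v = cos(α)
g'_{uu} = (cos(α))(cos(α)) + (sin(α))(sin(α)) = 1
g'_{uv} = (cos(α))(-sin(α)) + (sin(α))(cos(α)) = 0
g'_{vv} = (-sin(α))(-sin(α)) + (cos(α))(cos(α)) = 1
g'_{ij} = diag(1, 1)
The Euclidean metric is invariant under rotations.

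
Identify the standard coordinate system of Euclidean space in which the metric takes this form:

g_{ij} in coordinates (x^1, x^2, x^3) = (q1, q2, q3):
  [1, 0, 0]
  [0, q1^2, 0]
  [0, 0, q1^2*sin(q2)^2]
The line element ds^2 = dq1^2 + q1^2 dq2^2 + q1^2 sin(q2)^2 dq3^2 is dr^2 + r^2 dθ^2 + r^2 sin(θ)^2 dφ^2 with q1 = r, q2 = θ, q3 = φ.
spherical coordinates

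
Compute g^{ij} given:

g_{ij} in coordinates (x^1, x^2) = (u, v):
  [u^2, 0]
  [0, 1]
The metric is diagonal, so g^{ij} is diagonal with entries 1/g_{ii}: diag(1/(u^2), 1).
g^{ij}:
  [1/u^2, 0]
  [0, 1]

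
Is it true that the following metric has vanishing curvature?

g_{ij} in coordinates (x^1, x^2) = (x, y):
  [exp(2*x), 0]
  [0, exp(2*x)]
Non-zero Christoffel symbols:
Γ^x_{x x} = 1
Γ^x_{y y} = -1
Γ^y_{x y} = 1
Ricci tensor: R_{xx} = 0, R_{xy} = 0, R_{yy} = 0
All R_{ij} vanish; in 2 dimensions the Riemann tensor is fully determined by the Ricci tensor, so R^i_{jkl} = 0: the metric is flat (curvilinear coordinates on flat space).
Yes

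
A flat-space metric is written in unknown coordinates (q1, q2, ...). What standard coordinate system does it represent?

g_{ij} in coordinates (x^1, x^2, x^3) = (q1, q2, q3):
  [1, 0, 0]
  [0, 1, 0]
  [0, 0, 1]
All components are constant and the metric is the identity, i.e. orthonormal rectilinear coordinates.
Cartesian (3D) coordinates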